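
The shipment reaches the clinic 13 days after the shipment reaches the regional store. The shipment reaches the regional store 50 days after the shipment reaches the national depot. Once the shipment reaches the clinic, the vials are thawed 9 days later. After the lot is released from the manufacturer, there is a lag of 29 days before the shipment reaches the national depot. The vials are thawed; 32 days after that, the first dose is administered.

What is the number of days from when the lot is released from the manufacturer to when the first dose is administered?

Causal path: the lot is released from the manufacturer → the shipment reaches the national depot → the shipment reaches the regional store → the shipment reaches the clinic → the vials are thawed → the first dose is administered.
Total delay along the path: 29 + 50 + 13 + 9 + 32 = 133 days.

133 days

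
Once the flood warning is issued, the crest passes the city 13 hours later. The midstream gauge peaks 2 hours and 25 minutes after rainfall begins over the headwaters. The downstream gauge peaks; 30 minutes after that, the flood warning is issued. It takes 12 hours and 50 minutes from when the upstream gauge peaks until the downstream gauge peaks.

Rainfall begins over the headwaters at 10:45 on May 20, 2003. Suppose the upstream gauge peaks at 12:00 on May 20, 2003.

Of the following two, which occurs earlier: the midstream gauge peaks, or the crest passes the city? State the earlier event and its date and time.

The midstream gauge peaks — 13:10 on May 20, 2003

Rainfall begins over the headwaters: 10:45 May 20, 2003.
The midstream gauge peaks: 10:45 May 20, 2003 + 2h25m = 13:10 May 20, 2003.
The upstream gauge peaks: 12:00 May 20, 2003.
The downstream gauge peaks: 12:00 May 20, 2003 + 12h50m = 00:50 May 21, 2003.
The flood warning is issued: 00:50 May 21, 2003 + 30m = 01:20 May 21, 2003.
The crest passes the city: 01:20 May 21, 2003 + 13h = 14:20 May 21, 2003.
Comparing: the midstream gauge peaks at 13:10 May 20, 2003 vs the crest passes the city at 14:20 May 21, 2003. Earlier: the midstream gauge peaks.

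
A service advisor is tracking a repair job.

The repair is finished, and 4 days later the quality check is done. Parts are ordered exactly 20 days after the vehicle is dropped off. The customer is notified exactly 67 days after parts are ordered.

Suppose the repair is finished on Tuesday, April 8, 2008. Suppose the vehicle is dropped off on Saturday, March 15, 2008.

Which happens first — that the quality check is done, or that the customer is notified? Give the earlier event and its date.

The quality check is done — Saturday, April 12, 2008

The repair is finished: Apr 8, 2008.
The quality check is done: Apr 8, 2008 + 4 days = Apr 12, 2008.
The vehicle is dropped off: Mar 15, 2008.
Parts are ordered: Mar 15, 2008 + 20 days = Apr 4, 2008.
The customer is notified: Apr 4, 2008 + 67 days = Jun 10, 2008.
Comparing: the quality check is done on Apr 12, 2008 vs the customer is notified on Jun 10, 2008. Earlier: the quality check is done.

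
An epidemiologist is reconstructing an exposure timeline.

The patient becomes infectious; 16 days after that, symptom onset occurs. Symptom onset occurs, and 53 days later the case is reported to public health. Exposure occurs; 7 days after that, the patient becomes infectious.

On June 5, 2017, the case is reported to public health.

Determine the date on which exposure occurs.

The case is reported to public health: Jun 5, 2017.
Symptom onset occurs: Jun 5, 2017 − 53 days = Apr 13, 2017.
The patient becomes infectious: Apr 13, 2017 − 16 days = Mar 28, 2017.
Exposure occurs: Mar 28, 2017 − 7 days = Mar 21, 2017.

March 21, 2017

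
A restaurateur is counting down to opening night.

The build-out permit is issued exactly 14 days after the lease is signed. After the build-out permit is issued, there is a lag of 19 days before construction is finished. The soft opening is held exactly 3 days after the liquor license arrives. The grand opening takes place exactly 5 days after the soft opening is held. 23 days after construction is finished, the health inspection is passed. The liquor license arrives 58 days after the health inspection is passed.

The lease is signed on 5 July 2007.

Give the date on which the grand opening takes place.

4 November 2007

The lease is signed: Jul 5, 2007.
The build-out permit is issued: Jul 5, 2007 + 14 days = Jul 19, 2007.
Construction is finished: Jul 19, 2007 + 19 days = Aug 7, 2007.
The health inspection is passed: Aug 7, 2007 + 23 days = Aug 30, 2007.
The liquor license arrives: Aug 30, 2007 + 58 days = Oct 27, 2007.
The soft opening is held: Oct 27, 2007 + 3 days = Oct 30, 2007.
The grand opening takes place: Oct 30, 2007 + 5 days = Nov 4, 2007.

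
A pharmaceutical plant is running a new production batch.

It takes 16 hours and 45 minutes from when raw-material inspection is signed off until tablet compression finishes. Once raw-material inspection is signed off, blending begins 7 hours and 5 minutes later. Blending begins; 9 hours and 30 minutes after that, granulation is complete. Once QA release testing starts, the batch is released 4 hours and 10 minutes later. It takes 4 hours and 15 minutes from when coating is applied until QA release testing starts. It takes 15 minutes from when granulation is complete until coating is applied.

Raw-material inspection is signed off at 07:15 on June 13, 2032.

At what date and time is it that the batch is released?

Raw-material inspection is signed off: 07:15 Jun 13, 2032.
Blending begins: 07:15 Jun 13, 2032 + 7h05m = 14:20 Jun 13, 2032.
Granulation is complete: 14:20 Jun 13, 2032 + 9h30m = 23:50 Jun 13, 2032.
Coating is applied: 23:50 Jun 13, 2032 + 15m = 00:05 Jun 14, 2032.
QA release testing starts: 00:05 Jun 14, 2032 + 4h15m = 04:20 Jun 14, 2032.
The batch is released: 04:20 Jun 14, 2032 + 4h10m = 08:30 Jun 14, 2032.

08:30 on June 14, 2032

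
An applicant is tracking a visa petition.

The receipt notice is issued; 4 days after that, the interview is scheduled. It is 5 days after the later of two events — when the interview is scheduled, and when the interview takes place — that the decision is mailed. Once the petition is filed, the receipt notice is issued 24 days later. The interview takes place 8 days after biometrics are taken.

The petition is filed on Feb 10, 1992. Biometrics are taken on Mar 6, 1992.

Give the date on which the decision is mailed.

The petition is filed: Feb 10, 1992.
The receipt notice is issued: Feb 10, 1992 + 24 days = Mar 5, 1992.
The interview is scheduled: Mar 5, 1992 + 4 days = Mar 9, 1992.
Biometrics are taken: Mar 6, 1992.
The interview takes place: Mar 6, 1992 + 8 days = Mar 14, 1992.
Both prerequisites met — the interview is scheduled (Mar 9, 1992), the interview takes place (Mar 14, 1992); the later is Mar 14, 1992.
The decision is mailed: Mar 14, 1992 + 5 days = Mar 19, 1992.

Mar 19, 1992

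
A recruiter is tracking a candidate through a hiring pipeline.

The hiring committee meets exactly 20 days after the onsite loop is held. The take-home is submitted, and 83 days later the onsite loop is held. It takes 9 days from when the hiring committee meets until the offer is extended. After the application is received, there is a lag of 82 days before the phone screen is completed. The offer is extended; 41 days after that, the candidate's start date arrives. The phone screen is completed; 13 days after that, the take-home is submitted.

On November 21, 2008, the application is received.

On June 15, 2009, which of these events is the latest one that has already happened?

The application is received: Nov 21, 2008.
The phone screen is completed: Nov 21, 2008 + 82 days = Feb 11, 2009.
The take-home is submitted: Feb 11, 2009 + 13 days = Feb 24, 2009.
The onsite loop is held: Feb 24, 2009 + 83 days = May 18, 2009.
The hiring committee meets: May 18, 2009 + 20 days = Jun 7, 2009.
The offer is extended: Jun 7, 2009 + 9 days = Jun 16, 2009.
The candidate's start date arrives: Jun 16, 2009 + 41 days = Jul 27, 2009.
Jun 15, 2009 falls between when the hiring committee meets (Jun 7, 2009) and when the offer is extended (Jun 16, 2009).

The hiring committee meets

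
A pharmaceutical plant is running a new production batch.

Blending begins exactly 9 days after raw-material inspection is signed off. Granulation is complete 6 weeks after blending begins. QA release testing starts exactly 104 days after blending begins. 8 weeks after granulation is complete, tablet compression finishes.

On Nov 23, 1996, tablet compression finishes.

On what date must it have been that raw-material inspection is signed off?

Aug 8, 1996

Tablet compression finishes: Nov 23, 1996.
Granulation is complete: Nov 23, 1996 − 8 weeks = Sep 28, 1996.
Blending begins: Sep 28, 1996 − 6 weeks = Aug 17, 1996.
Raw-material inspection is signed off: Aug 17, 1996 − 9 days = Aug 8, 1996.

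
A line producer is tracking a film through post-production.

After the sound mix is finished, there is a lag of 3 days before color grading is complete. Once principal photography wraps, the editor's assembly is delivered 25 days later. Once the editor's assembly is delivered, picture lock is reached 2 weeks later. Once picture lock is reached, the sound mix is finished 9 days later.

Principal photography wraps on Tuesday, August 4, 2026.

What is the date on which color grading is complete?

Principal photography wraps: Aug 4, 2026.
The editor's assembly is delivered: Aug 4, 2026 + 25 days = Aug 29, 2026.
Picture lock is reached: Aug 29, 2026 + 2 weeks = Sep 12, 2026.
The sound mix is finished: Sep 12, 2026 + 9 days = Sep 21, 2026.
Color grading is complete: Sep 21, 2026 + 3 days = Sep 24, 2026.

Thursday, September 24, 2026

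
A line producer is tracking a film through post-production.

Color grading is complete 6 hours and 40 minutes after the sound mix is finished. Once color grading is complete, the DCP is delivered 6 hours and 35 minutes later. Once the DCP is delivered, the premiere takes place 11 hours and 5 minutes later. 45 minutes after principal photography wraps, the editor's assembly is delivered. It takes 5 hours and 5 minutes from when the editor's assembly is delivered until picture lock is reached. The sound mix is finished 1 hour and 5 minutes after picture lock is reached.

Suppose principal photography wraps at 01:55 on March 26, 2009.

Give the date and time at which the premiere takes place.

Principal photography wraps: 01:55 Mar 26, 2009.
The editor's assembly is delivered: 01:55 Mar 26, 2009 + 45m = 02:40 Mar 26, 2009.
Picture lock is reached: 02:40 Mar 26, 2009 + 5h05m = 07:45 Mar 26, 2009.
The sound mix is finished: 07:45 Mar 26, 2009 + 1h05m = 08:50 Mar 26, 2009.
Color grading is complete: 08:50 Mar 26, 2009 + 6h40m = 15:30 Mar 26, 2009.
The DCP is delivered: 15:30 Mar 26, 2009 + 6h35m = 22:05 Mar 26, 2009.
The premiere takes place: 22:05 Mar 26, 2009 + 11h05m = 09:10 Mar 27, 2009.

09:10 on March 27, 2009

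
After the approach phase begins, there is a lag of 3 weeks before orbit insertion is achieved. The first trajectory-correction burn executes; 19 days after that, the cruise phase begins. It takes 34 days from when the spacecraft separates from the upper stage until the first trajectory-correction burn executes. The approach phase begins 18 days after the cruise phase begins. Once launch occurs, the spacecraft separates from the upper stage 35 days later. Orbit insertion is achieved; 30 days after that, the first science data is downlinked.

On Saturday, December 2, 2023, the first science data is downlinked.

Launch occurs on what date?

Wednesday, June 28, 2023

The first science data is downlinked: Dec 2, 2023.
Orbit insertion is achieved: Dec 2, 2023 − 30 days = Nov 2, 2023.
The approach phase begins: Nov 2, 2023 − 3 weeks = Oct 12, 2023.
The cruise phase begins: Oct 12, 2023 − 18 days = Sep 24, 2023.
The first trajectory-correction burn executes: Sep 24, 2023 − 19 days = Sep 5, 2023.
The spacecraft separates from the upper stage: Sep 5, 2023 − 34 days = Aug 2, 2023.
Launch occurs: Aug 2, 2023 − 35 days = Jun 28, 2023.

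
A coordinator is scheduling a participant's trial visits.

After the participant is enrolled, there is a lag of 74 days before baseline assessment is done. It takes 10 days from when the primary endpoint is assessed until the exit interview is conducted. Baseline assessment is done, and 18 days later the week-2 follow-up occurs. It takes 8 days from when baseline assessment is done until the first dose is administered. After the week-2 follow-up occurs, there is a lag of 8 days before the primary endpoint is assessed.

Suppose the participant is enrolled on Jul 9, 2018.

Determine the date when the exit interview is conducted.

The participant is enrolled: Jul 9, 2018.
Baseline assessment is done: Jul 9, 2018 + 74 days = Sep 21, 2018.
The week-2 follow-up occurs: Sep 21, 2018 + 18 days = Oct 9, 2018.
The primary endpoint is assessed: Oct 9, 2018 + 8 days = Oct 17, 2018.
The exit interview is conducted: Oct 17, 2018 + 10 days = Oct 27, 2018.

Oct 27, 2018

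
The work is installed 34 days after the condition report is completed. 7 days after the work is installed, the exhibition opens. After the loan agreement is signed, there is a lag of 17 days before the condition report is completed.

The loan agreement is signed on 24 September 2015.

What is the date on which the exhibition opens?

21 November 2015

The loan agreement is signed: Sep 24, 2015.
The condition report is completed: Sep 24, 2015 + 17 days = Oct 11, 2015.
The work is installed: Oct 11, 2015 + 34 days = Nov 14, 2015.
The exhibition opens: Nov 14, 2015 + 7 days = Nov 21, 2015.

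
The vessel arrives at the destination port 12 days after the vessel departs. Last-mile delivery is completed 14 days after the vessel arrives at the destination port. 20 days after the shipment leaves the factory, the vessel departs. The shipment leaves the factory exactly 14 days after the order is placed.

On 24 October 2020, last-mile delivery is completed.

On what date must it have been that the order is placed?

25 August 2020

Last-mile delivery is completed: Oct 24, 2020.
The vessel arrives at the destination port: Oct 24, 2020 − 14 days = Oct 10, 2020.
The vessel departs: Oct 10, 2020 − 12 days = Sep 28, 2020.
The shipment leaves the factory: Sep 28, 2020 − 20 days = Sep 8, 2020.
The order is placed: Sep 8, 2020 − 14 days = Aug 25, 2020.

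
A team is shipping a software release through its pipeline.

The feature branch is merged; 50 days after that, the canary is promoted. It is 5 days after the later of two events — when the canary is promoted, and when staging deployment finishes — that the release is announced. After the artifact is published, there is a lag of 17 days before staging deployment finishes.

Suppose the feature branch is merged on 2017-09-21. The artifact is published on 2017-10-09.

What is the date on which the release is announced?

The feature branch is merged: Sep 21, 2017.
The canary is promoted: Sep 21, 2017 + 50 days = Nov 10, 2017.
The artifact is published: Oct 9, 2017.
Staging deployment finishes: Oct 9, 2017 + 17 days = Oct 26, 2017.
Both prerequisites met — the canary is promoted (Nov 10, 2017), staging deployment finishes (Oct 26, 2017); the later is Nov 10, 2017.
The release is announced: Nov 10, 2017 + 5 days = Nov 15, 2017.

2017-11-15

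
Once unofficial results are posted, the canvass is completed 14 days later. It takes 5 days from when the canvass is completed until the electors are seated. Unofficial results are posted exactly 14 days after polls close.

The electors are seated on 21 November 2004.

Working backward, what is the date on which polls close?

The electors are seated: Nov 21, 2004.
The canvass is completed: Nov 21, 2004 − 5 days = Nov 16, 2004.
Unofficial results are posted: Nov 16, 2004 − 14 days = Nov 2, 2004.
Polls close: Nov 2, 2004 − 14 days = Oct 19, 2004.

19 October 2004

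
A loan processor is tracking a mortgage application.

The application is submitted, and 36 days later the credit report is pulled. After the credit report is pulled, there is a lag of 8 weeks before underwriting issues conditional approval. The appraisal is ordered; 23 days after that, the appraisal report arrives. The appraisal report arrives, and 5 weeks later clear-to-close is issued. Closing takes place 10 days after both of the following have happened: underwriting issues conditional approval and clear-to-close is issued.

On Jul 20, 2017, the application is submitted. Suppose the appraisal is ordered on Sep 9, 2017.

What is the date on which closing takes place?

The application is submitted: Jul 20, 2017.
The credit report is pulled: Jul 20, 2017 + 36 days = Aug 25, 2017.
Underwriting issues conditional approval: Aug 25, 2017 + 8 weeks = Oct 20, 2017.
The appraisal is ordered: Sep 9, 2017.
The appraisal report arrives: Sep 9, 2017 + 23 days = Oct 2, 2017.
Clear-to-close is issued: Oct 2, 2017 + 5 weeks = Nov 6, 2017.
Both prerequisites met — underwriting issues conditional approval (Oct 20, 2017), clear-to-close is issued (Nov 6, 2017); the later is Nov 6, 2017.
Closing takes place: Nov 6, 2017 + 10 days = Nov 16, 2017.

Nov 16, 2017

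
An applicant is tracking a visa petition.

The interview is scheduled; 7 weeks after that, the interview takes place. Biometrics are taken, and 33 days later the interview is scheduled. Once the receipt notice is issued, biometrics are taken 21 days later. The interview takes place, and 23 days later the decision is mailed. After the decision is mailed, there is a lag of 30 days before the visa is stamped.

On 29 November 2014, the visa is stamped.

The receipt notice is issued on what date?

26 June 2014

The visa is stamped: Nov 29, 2014.
The decision is mailed: Nov 29, 2014 − 30 days = Oct 30, 2014.
The interview takes place: Oct 30, 2014 − 23 days = Oct 7, 2014.
The interview is scheduled: Oct 7, 2014 − 7 weeks = Aug 19, 2014.
Biometrics are taken: Aug 19, 2014 − 33 days = Jul 17, 2014.
The receipt notice is issued: Jul 17, 2014 − 21 days = Jun 26, 2014.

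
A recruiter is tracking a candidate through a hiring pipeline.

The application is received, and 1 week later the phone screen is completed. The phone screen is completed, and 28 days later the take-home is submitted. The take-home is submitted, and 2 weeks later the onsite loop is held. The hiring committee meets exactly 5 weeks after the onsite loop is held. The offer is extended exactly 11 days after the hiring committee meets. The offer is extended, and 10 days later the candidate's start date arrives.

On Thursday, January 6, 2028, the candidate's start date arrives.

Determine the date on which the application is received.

Thursday, September 23, 2027

The candidate's start date arrives: Jan 6, 2028.
The offer is extended: Jan 6, 2028 − 10 days = Dec 27, 2027.
The hiring committee meets: Dec 27, 2027 − 11 days = Dec 16, 2027.
The onsite loop is held: Dec 16, 2027 − 5 weeks = Nov 11, 2027.
The take-home is submitted: Nov 11, 2027 − 2 weeks = Oct 28, 2027.
The phone screen is completed: Oct 28, 2027 − 28 days = Sep 30, 2027.
The application is received: Sep 30, 2027 − 1 week = Sep 23, 2027.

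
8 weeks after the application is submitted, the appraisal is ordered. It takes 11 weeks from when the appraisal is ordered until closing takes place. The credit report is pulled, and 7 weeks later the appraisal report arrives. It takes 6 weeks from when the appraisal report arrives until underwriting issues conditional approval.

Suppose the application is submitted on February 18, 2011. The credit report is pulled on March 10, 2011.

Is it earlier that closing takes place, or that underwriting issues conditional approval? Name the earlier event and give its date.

The application is submitted: Feb 18, 2011.
The appraisal is ordered: Feb 18, 2011 + 8 weeks = Apr 15, 2011.
Closing takes place: Apr 15, 2011 + 11 weeks = Jul 1, 2011.
The credit report is pulled: Mar 10, 2011.
The appraisal report arrives: Mar 10, 2011 + 7 weeks = Apr 28, 2011.
Underwriting issues conditional approval: Apr 28, 2011 + 6 weeks = Jun 9, 2011.
Comparing: closing takes place on Jul 1, 2011 vs underwriting issues conditional approval on Jun 9, 2011. Earlier: underwriting issues conditional approval.

Underwriting issues conditional approval — June 9, 2011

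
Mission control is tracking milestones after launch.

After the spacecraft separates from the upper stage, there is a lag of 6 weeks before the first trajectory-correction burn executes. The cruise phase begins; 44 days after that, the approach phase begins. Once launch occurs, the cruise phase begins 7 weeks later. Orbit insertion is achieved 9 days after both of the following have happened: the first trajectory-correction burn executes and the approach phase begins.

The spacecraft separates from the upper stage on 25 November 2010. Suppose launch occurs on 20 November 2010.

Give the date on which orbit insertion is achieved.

2 March 2011

The spacecraft separates from the upper stage: Nov 25, 2010.
The first trajectory-correction burn executes: Nov 25, 2010 + 6 weeks = Jan 6, 2011.
Launch occurs: Nov 20, 2010.
The cruise phase begins: Nov 20, 2010 + 7 weeks = Jan 8, 2011.
The approach phase begins: Jan 8, 2011 + 44 days = Feb 21, 2011.
Both prerequisites met — the first trajectory-correction burn executes (Jan 6, 2011), the approach phase begins (Feb 21, 2011); the later is Feb 21, 2011.
Orbit insertion is achieved: Feb 21, 2011 + 9 days = Mar 2, 2011.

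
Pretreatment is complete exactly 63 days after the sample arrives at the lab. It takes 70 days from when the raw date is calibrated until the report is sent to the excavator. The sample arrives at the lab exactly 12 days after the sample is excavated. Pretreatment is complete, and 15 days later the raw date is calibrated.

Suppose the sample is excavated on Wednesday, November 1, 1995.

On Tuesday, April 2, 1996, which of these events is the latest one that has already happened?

The sample is excavated: Nov 1, 1995.
The sample arrives at the lab: Nov 1, 1995 + 12 days = Nov 13, 1995.
Pretreatment is complete: Nov 13, 1995 + 63 days = Jan 15, 1996.
The raw date is calibrated: Jan 15, 1996 + 15 days = Jan 30, 1996.
The report is sent to the excavator: Jan 30, 1996 + 70 days = Apr 9, 1996.
Apr 2, 1996 falls between when the raw date is calibrated (Jan 30, 1996) and when the report is sent to the excavator (Apr 9, 1996).

The raw date is calibrated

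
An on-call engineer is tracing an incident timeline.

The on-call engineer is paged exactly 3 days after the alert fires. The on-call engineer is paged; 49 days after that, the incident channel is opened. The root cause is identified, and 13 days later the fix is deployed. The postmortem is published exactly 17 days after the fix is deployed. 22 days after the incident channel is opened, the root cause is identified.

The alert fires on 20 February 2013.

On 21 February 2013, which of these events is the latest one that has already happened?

The alert fires: Feb 20, 2013.
The on-call engineer is paged: Feb 20, 2013 + 3 days = Feb 23, 2013.
The incident channel is opened: Feb 23, 2013 + 49 days = Apr 13, 2013.
The root cause is identified: Apr 13, 2013 + 22 days = May 5, 2013.
The fix is deployed: May 5, 2013 + 13 days = May 18, 2013.
The postmortem is published: May 18, 2013 + 17 days = Jun 4, 2013.
Feb 21, 2013 falls between when the alert fires (Feb 20, 2013) and when the on-call engineer is paged (Feb 23, 2013).

The alert fires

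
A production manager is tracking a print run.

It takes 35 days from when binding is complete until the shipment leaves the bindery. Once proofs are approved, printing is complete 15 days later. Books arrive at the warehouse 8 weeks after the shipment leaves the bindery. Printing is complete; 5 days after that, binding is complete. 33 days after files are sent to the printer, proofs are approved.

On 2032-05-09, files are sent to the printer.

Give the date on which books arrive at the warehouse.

Files are sent to the printer: May 9, 2032.
Proofs are approved: May 9, 2032 + 33 days = Jun 11, 2032.
Printing is complete: Jun 11, 2032 + 15 days = Jun 26, 2032.
Binding is complete: Jun 26, 2032 + 5 days = Jul 1, 2032.
The shipment leaves the bindery: Jul 1, 2032 + 35 days = Aug 5, 2032.
Books arrive at the warehouse: Aug 5, 2032 + 8 weeks = Sep 30, 2032.

2032-09-30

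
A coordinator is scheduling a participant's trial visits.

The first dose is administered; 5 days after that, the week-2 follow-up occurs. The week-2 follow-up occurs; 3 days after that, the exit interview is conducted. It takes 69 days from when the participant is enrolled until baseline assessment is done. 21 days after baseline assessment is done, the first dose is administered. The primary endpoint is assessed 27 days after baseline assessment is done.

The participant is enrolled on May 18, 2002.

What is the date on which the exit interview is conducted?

The participant is enrolled: May 18, 2002.
Baseline assessment is done: May 18, 2002 + 69 days = Jul 26, 2002.
The first dose is administered: Jul 26, 2002 + 21 days = Aug 16, 2002.
The week-2 follow-up occurs: Aug 16, 2002 + 5 days = Aug 21, 2002.
The exit interview is conducted: Aug 21, 2002 + 3 days = Aug 24, 2002.

August 24, 2002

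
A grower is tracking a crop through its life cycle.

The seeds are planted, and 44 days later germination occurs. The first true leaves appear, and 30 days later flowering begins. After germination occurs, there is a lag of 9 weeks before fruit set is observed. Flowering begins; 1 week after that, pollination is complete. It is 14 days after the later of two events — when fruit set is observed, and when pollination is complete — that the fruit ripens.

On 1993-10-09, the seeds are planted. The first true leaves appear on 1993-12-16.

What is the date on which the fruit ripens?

1994-02-07

The seeds are planted: Oct 9, 1993.
Germination occurs: Oct 9, 1993 + 44 days = Nov 22, 1993.
Fruit set is observed: Nov 22, 1993 + 9 weeks = Jan 24, 1994.
The first true leaves appear: Dec 16, 1993.
Flowering begins: Dec 16, 1993 + 30 days = Jan 15, 1994.
Pollination is complete: Jan 15, 1994 + 1 week = Jan 22, 1994.
Both prerequisites met — fruit set is observed (Jan 24, 1994), pollination is complete (Jan 22, 1994); the later is Jan 24, 1994.
The fruit ripens: Jan 24, 1994 + 14 days = Feb 7, 1994.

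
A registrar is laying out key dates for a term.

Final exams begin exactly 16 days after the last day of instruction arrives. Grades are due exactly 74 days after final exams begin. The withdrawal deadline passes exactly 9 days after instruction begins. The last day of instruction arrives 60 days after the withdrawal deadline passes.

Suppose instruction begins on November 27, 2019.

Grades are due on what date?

Instruction begins: Nov 27, 2019.
The withdrawal deadline passes: Nov 27, 2019 + 9 days = Dec 6, 2019.
The last day of instruction arrives: Dec 6, 2019 + 60 days = Feb 4, 2020.
Final exams begin: Feb 4, 2020 + 16 days = Feb 20, 2020.
Grades are due: Feb 20, 2020 + 74 days = May 4, 2020.

May 4, 2020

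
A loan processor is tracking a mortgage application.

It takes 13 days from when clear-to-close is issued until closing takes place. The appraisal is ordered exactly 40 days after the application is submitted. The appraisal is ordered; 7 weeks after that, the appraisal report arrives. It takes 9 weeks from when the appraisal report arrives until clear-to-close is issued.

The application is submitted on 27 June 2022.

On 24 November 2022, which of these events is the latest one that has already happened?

The application is submitted: Jun 27, 2022.
The appraisal is ordered: Jun 27, 2022 + 40 days = Aug 6, 2022.
The appraisal report arrives: Aug 6, 2022 + 7 weeks = Sep 24, 2022.
Clear-to-close is issued: Sep 24, 2022 + 9 weeks = Nov 26, 2022.
Closing takes place: Nov 26, 2022 + 13 days = Dec 9, 2022.
Nov 24, 2022 falls between when the appraisal report arrives (Sep 24, 2022) and when clear-to-close is issued (Nov 26, 2022).

The appraisal report arrives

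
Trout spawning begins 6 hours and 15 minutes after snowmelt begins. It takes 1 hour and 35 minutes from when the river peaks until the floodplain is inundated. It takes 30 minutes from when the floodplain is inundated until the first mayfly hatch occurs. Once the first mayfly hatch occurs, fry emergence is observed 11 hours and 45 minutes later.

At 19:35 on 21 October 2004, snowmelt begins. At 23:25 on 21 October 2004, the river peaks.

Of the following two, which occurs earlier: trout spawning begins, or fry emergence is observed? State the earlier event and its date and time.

Snowmelt begins: 19:35 Oct 21, 2004.
Trout spawning begins: 19:35 Oct 21, 2004 + 6h15m = 01:50 Oct 22, 2004.
The river peaks: 23:25 Oct 21, 2004.
The floodplain is inundated: 23:25 Oct 21, 2004 + 1h35m = 01:00 Oct 22, 2004.
The first mayfly hatch occurs: 01:00 Oct 22, 2004 + 30m = 01:30 Oct 22, 2004.
Fry emergence is observed: 01:30 Oct 22, 2004 + 11h45m = 13:15 Oct 22, 2004.
Comparing: trout spawning begins at 01:50 Oct 22, 2004 vs fry emergence is observed at 13:15 Oct 22, 2004. Earlier: trout spawning begins.

Trout spawning begins — 01:50 on 22 October 2004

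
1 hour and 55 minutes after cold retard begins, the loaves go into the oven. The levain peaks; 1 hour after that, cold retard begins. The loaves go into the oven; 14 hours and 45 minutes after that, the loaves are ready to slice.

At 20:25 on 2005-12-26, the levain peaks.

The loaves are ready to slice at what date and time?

The levain peaks: 20:25 Dec 26, 2005.
Cold retard begins: 20:25 Dec 26, 2005 + 1h = 21:25 Dec 26, 2005.
The loaves go into the oven: 21:25 Dec 26, 2005 + 1h55m = 23:20 Dec 26, 2005.
The loaves are ready to slice: 23:20 Dec 26, 2005 + 14h45m = 14:05 Dec 27, 2005.

14:05 on 2005-12-27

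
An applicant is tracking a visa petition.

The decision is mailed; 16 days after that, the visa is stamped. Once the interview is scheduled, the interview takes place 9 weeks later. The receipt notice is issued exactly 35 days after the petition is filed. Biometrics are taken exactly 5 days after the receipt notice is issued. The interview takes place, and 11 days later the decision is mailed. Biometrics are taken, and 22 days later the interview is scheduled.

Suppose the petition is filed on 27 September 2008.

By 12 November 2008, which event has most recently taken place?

The petition is filed: Sep 27, 2008.
The receipt notice is issued: Sep 27, 2008 + 35 days = Nov 1, 2008.
Biometrics are taken: Nov 1, 2008 + 5 days = Nov 6, 2008.
The interview is scheduled: Nov 6, 2008 + 22 days = Nov 28, 2008.
The interview takes place: Nov 28, 2008 + 9 weeks = Jan 30, 2009.
The decision is mailed: Jan 30, 2009 + 11 days = Feb 10, 2009.
The visa is stamped: Feb 10, 2009 + 16 days = Feb 26, 2009.
Nov 12, 2008 falls between when biometrics are taken (Nov 6, 2008) and when the interview is scheduled (Nov 28, 2008).

Biometrics are taken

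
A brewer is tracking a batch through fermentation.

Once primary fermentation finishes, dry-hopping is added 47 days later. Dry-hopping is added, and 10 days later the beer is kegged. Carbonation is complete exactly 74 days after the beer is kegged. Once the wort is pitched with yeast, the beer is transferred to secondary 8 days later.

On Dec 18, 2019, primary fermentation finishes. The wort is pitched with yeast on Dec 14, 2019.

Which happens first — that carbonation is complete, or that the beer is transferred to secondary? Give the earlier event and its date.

Primary fermentation finishes: Dec 18, 2019.
Dry-hopping is added: Dec 18, 2019 + 47 days = Feb 3, 2020.
The beer is kegged: Feb 3, 2020 + 10 days = Feb 13, 2020.
Carbonation is complete: Feb 13, 2020 + 74 days = Apr 27, 2020.
The wort is pitched with yeast: Dec 14, 2019.
The beer is transferred to secondary: Dec 14, 2019 + 8 days = Dec 22, 2019.
Comparing: carbonation is complete on Apr 27, 2020 vs the beer is transferred to secondary on Dec 22, 2019. Earlier: the beer is transferred to secondary.

The beer is transferred to secondary — Dec 22, 2019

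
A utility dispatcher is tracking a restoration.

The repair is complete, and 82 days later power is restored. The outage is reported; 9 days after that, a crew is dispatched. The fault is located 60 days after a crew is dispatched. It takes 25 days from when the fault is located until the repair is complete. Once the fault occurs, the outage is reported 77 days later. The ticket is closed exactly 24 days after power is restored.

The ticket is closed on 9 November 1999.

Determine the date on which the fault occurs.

5 February 1999

The ticket is closed: Nov 9, 1999.
Power is restored: Nov 9, 1999 − 24 days = Oct 16, 1999.
The repair is complete: Oct 16, 1999 − 82 days = Jul 26, 1999.
The fault is located: Jul 26, 1999 − 25 days = Jul 1, 1999.
A crew is dispatched: Jul 1, 1999 − 60 days = May 2, 1999.
The outage is reported: May 2, 1999 − 9 days = Apr 23, 1999.
The fault occurs: Apr 23, 1999 − 77 days = Feb 5, 1999.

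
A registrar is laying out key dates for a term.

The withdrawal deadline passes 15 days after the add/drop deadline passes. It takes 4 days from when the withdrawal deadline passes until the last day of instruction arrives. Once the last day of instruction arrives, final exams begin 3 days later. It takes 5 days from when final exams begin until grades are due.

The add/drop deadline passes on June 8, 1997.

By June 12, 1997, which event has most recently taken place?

The add/drop deadline passes

The add/drop deadline passes: Jun 8, 1997.
The withdrawal deadline passes: Jun 8, 1997 + 15 days = Jun 23, 1997.
The last day of instruction arrives: Jun 23, 1997 + 4 days = Jun 27, 1997.
Final exams begin: Jun 27, 1997 + 3 days = Jun 30, 1997.
Grades are due: Jun 30, 1997 + 5 days = Jul 5, 1997.
Jun 12, 1997 falls between when the add/drop deadline passes (Jun 8, 1997) and when the withdrawal deadline passes (Jun 23, 1997).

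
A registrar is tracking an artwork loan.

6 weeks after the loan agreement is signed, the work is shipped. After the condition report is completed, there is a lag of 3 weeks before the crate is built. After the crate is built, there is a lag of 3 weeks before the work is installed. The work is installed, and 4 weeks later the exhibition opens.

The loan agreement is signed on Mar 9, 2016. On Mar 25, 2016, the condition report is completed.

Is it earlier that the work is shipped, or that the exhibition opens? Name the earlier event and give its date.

The loan agreement is signed: Mar 9, 2016.
The work is shipped: Mar 9, 2016 + 6 weeks = Apr 20, 2016.
The condition report is completed: Mar 25, 2016.
The crate is built: Mar 25, 2016 + 3 weeks = Apr 15, 2016.
The work is installed: Apr 15, 2016 + 3 weeks = May 6, 2016.
The exhibition opens: May 6, 2016 + 4 weeks = Jun 3, 2016.
Comparing: the work is shipped on Apr 20, 2016 vs the exhibition opens on Jun 3, 2016. Earlier: the work is shipped.

The work is shipped — Apr 20, 2016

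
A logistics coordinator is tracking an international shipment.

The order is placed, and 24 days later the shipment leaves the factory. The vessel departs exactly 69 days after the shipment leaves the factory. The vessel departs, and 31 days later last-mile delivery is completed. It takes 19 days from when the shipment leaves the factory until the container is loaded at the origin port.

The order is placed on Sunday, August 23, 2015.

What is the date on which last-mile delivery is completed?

Friday, December 25, 2015

The order is placed: Aug 23, 2015.
The shipment leaves the factory: Aug 23, 2015 + 24 days = Sep 16, 2015.
The vessel departs: Sep 16, 2015 + 69 days = Nov 24, 2015.
Last-mile delivery is completed: Nov 24, 2015 + 31 days = Dec 25, 2015.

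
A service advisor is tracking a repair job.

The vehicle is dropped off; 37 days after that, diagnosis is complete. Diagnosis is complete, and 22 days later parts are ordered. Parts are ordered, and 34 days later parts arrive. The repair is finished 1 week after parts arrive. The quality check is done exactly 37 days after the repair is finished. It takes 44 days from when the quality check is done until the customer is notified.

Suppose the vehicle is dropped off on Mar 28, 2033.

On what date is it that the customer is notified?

The vehicle is dropped off: Mar 28, 2033.
Diagnosis is complete: Mar 28, 2033 + 37 days = May 4, 2033.
Parts are ordered: May 4, 2033 + 22 days = May 26, 2033.
Parts arrive: May 26, 2033 + 34 days = Jun 29, 2033.
The repair is finished: Jun 29, 2033 + 1 week = Jul 6, 2033.
The quality check is done: Jul 6, 2033 + 37 days = Aug 12, 2033.
The customer is notified: Aug 12, 2033 + 44 days = Sep 25, 2033.

Sep 25, 2033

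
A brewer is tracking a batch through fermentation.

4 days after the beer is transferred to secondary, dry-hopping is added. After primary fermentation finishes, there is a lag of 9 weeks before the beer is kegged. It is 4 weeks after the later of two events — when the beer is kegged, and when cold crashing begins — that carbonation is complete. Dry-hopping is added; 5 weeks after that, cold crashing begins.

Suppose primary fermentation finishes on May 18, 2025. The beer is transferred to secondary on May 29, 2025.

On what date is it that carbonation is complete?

Primary fermentation finishes: May 18, 2025.
The beer is kegged: May 18, 2025 + 9 weeks = Jul 20, 2025.
The beer is transferred to secondary: May 29, 2025.
Dry-hopping is added: May 29, 2025 + 4 days = Jun 2, 2025.
Cold crashing begins: Jun 2, 2025 + 5 weeks = Jul 7, 2025.
Both prerequisites met — the beer is kegged (Jul 20, 2025), cold crashing begins (Jul 7, 2025); the later is Jul 20, 2025.
Carbonation is complete: Jul 20, 2025 + 4 weeks = Aug 17, 2025.

August 17, 2025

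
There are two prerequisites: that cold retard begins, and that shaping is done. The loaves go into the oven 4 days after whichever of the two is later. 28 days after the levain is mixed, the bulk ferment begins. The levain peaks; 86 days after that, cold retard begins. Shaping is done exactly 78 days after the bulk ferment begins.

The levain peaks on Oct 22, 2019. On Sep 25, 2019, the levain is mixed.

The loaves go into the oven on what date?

Jan 20, 2020

The levain peaks: Oct 22, 2019.
Cold retard begins: Oct 22, 2019 + 86 days = Jan 16, 2020.
The levain is mixed: Sep 25, 2019.
The bulk ferment begins: Sep 25, 2019 + 28 days = Oct 23, 2019.
Shaping is done: Oct 23, 2019 + 78 days = Jan 9, 2020.
Both prerequisites met — cold retard begins (Jan 16, 2020), shaping is done (Jan 9, 2020); the later is Jan 16, 2020.
The loaves go into the oven: Jan 16, 2020 + 4 days = Jan 20, 2020.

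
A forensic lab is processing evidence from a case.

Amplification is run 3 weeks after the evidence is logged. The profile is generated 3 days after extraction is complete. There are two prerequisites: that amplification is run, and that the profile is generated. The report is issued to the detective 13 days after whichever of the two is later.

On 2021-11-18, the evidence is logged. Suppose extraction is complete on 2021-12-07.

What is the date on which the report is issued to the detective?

2021-12-23

The evidence is logged: Nov 18, 2021.
Amplification is run: Nov 18, 2021 + 3 weeks = Dec 9, 2021.
Extraction is complete: Dec 7, 2021.
The profile is generated: Dec 7, 2021 + 3 days = Dec 10, 2021.
Both prerequisites met — amplification is run (Dec 9, 2021), the profile is generated (Dec 10, 2021); the later is Dec 10, 2021.
The report is issued to the detective: Dec 10, 2021 + 13 days = Dec 23, 2021.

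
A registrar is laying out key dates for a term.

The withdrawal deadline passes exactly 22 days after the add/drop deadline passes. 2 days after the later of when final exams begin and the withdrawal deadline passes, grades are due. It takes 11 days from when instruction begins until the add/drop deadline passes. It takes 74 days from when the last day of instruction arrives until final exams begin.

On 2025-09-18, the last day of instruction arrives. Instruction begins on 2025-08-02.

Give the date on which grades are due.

The last day of instruction arrives: Sep 18, 2025.
Final exams begin: Sep 18, 2025 + 74 days = Dec 1, 2025.
Instruction begins: Aug 2, 2025.
The add/drop deadline passes: Aug 2, 2025 + 11 days = Aug 13, 2025.
The withdrawal deadline passes: Aug 13, 2025 + 22 days = Sep 4, 2025.
Both prerequisites met — final exams begin (Dec 1, 2025), the withdrawal deadline passes (Sep 4, 2025); the later is Dec 1, 2025.
Grades are due: Dec 1, 2025 + 2 days = Dec 3, 2025.

2025-12-03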